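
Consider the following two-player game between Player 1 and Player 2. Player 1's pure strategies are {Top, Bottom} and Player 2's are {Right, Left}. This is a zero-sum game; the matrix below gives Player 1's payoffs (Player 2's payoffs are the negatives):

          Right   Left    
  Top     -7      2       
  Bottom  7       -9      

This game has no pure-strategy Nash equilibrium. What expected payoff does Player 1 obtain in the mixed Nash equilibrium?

-49/25

Player 2's mix must leave Player 1 indifferent between Top and Bottom.
  Player 1's expected payoff from Top: q·(-7) + (1−q)·2 = -9q + 2
  Player 1's expected payoff from Bottom: q·7 + (1−q)·(-9) = 16q - 9
  -9q + 2 = 16q - 9  ⇒  -25q = -11  ⇒  q = 11/25.
At equilibrium Player 1 is indifferent across rows, so Player 1's payoff equals the payoff from Top: (11/25)·(-7) + (14/25)·2 = -49/25.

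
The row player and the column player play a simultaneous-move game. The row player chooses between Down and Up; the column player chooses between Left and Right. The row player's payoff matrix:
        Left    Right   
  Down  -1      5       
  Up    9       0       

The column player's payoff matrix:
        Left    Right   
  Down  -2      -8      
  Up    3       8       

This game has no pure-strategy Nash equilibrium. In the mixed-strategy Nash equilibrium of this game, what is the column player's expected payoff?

The row player's mix must leave the column player indifferent between Left and Right.
  the column player's payoff to Left: p·(-2) + (1−p)·3 = -5p + 3
  the column player's payoff to Right: p·(-8) + (1−p)·8 = -16p + 8
  -5p + 3 = -16p + 8  ⇒  11p = 5  ⇒  p = 5/11.
At equilibrium the column player is indifferent across columns, so the column player's payoff equals the payoff from Left: (5/11)·(-2) + (6/11)·3 = 8/11.

8/11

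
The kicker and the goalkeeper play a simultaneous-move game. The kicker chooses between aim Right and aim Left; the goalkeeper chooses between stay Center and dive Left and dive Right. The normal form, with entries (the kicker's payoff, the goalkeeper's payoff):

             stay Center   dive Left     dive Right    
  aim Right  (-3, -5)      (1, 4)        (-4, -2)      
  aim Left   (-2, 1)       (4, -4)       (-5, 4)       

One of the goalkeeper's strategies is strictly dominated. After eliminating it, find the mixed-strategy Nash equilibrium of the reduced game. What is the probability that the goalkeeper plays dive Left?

The goalkeeper's strategy stay Center is strictly dominated by dive Right: -2 > -5 and 4 > 1. Eliminate stay Center.
In a mixed equilibrium the kicker is indifferent between aim Right and aim Left; this condition fixes q.
  the kicker's payoff from aim Right: q·1 + (1−q)·(-4) = 5q - 4
  the kicker's payoff from aim Left: q·4 + (1−q)·(-5) = 9q - 5
  5q - 4 = 9q - 5  ⇒  -4q = -1  ⇒  q = 1/4.

q = 1/4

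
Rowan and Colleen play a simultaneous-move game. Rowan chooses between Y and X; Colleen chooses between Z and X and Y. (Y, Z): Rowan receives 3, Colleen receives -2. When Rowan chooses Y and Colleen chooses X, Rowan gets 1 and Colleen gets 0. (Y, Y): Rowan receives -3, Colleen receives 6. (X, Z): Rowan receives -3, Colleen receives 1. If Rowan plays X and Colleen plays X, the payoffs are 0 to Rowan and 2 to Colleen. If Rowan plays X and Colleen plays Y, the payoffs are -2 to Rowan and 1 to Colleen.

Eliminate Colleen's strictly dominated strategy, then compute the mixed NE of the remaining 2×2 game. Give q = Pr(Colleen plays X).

Colleen's strategy Z is strictly dominated by X: 0 > -2 and 2 > 1. Eliminate Z.
Set Rowan's expected payoff from Y equal to that from X:
  Rowan's expected payoff from Y: q·1 + (1−q)·(-3) = 4q - 3
  Rowan's expected payoff from X: q·0 + (1−q)·(-2) = 2q - 2
  4q - 3 = 2q - 2  ⇒  2q = 1  ⇒  q = 1/2.

q = 1/2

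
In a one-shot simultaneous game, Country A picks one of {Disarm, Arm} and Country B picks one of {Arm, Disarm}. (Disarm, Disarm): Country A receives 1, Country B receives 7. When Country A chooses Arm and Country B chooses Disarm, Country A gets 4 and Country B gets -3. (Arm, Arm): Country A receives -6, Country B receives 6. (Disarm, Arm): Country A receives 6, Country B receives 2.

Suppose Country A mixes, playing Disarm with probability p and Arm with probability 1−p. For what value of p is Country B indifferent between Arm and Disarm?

Country B's indifference between Arm and Disarm determines Country A's mixing probability p:
  Country B's payoff to Arm: p·2 + (1−p)·6 = -4p + 6
  Country B's payoff to Disarm: p·7 + (1−p)·(-3) = 10p - 3
  -4p + 6 = 10p - 3  ⇒  -14p = -9  ⇒  p = 9/14.

p = 9/14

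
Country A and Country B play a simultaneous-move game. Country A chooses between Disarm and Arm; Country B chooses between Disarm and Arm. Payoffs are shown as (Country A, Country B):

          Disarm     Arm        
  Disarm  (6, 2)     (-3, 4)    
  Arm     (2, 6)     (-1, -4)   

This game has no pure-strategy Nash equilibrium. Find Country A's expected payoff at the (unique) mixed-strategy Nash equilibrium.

0

In a mixed equilibrium Country A is indifferent between Disarm and Arm; this condition fixes q.
  Country A's payoff to Disarm: q·6 + (1−q)·(-3) = 9q - 3
  Country A's payoff to Arm: q·2 + (1−q)·(-1) = 3q - 1
  9q - 3 = 3q - 1  ⇒  6q = 2  ⇒  q = 1/3.
At equilibrium Country A is indifferent across rows, so Country A's payoff equals the payoff from Disarm: (1/3)·6 + (2/3)·(-3) = 0.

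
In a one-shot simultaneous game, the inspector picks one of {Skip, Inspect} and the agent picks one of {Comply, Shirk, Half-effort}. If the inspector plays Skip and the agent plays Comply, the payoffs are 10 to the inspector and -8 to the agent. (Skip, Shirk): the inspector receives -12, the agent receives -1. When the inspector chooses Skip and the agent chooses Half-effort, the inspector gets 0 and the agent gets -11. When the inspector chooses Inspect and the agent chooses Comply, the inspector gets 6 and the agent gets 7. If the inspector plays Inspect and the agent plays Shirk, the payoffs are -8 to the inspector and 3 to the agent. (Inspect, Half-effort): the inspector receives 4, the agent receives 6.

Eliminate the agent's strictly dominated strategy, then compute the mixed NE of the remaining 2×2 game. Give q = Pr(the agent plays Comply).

q = 1/2

The agent's strategy Half-effort is strictly dominated by Comply: -8 > -11 and 7 > 6. Eliminate Half-effort.
Set the inspector's expected payoff from Skip equal to that from Inspect:
  the inspector's expected payoff from Skip: q·10 + (1−q)·(-12) = 22q - 12
  the inspector's expected payoff from Inspect: q·6 + (1−q)·(-8) = 14q - 8
  22q - 12 = 14q - 8  ⇒  8q = 4  ⇒  q = 1/2.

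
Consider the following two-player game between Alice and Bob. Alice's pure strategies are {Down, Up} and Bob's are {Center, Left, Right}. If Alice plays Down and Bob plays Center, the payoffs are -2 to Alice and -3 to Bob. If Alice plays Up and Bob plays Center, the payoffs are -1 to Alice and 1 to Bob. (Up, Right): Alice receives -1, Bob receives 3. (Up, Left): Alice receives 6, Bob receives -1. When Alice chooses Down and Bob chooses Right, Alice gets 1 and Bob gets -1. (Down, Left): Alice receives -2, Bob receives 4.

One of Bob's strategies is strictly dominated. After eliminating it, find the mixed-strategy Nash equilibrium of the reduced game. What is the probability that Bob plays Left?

Bob's strategy Center is strictly dominated by Right: -1 > -3 and 3 > 1. Eliminate Center.
Alice's indifference between Down and Up determines Bob's mixing probability q:
  Alice's expected payoff from Down: q·(-2) + (1−q)·1 = -3q + 1
  Alice's expected payoff from Up: q·6 + (1−q)·(-1) = 7q - 1
  -3q + 1 = 7q - 1  ⇒  -10q = -2  ⇒  q = 1/5.

q = 1/5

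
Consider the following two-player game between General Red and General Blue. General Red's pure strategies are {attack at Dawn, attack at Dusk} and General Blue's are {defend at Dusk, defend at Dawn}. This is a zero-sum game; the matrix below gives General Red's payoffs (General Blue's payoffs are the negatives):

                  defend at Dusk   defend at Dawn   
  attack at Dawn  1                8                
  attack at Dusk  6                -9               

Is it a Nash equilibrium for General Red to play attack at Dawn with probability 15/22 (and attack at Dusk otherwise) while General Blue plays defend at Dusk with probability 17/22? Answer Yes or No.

Yes

Check General Blue's indifference given General Red's mix p = 15/22:
  payoff from defend at Dusk = -57/22; payoff from defend at Dawn = -57/22 — equal.
Check General Red's indifference given General Blue's mix q = 17/22:
  payoff from attack at Dawn = 57/22; payoff from attack at Dusk = 57/22 — equal.
Both players are indifferent, so neither can profitably deviate.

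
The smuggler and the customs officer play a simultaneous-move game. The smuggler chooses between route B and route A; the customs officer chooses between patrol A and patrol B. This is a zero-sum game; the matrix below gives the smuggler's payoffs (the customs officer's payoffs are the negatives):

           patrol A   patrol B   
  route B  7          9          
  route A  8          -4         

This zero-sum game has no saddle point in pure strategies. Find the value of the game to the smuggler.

v = 50/7

Set the smuggler's expected payoff from route B equal to that from route A:
  the smuggler's payoff from route B: q·7 + (1−q)·9 = -2q + 9
  the smuggler's payoff from route A: q·8 + (1−q)·(-4) = 12q - 4
  -2q + 9 = 12q - 4  ⇒  -14q = -13  ⇒  q = 13/14.
The value is the smuggler's expected payoff against this mix (using route B): (13/14)·7 + (1/14)·9 = 50/7.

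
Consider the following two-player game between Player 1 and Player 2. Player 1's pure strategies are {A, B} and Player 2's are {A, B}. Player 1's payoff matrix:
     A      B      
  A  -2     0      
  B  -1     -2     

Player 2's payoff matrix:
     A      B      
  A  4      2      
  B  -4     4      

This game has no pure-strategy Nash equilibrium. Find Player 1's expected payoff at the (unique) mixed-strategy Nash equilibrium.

-4/3

Set Player 1's expected payoff from A equal to that from B:
  Player 1's payoff from A: q·(-2) + (1−q)·0 = -2q
  Player 1's payoff from B: q·(-1) + (1−q)·(-2) = q - 2
  -2q = q - 2  ⇒  -3q = -2  ⇒  q = 2/3.
At equilibrium Player 1 is indifferent across rows, so Player 1's payoff equals the payoff from A: (2/3)·(-2) + (1/3)·0 = -4/3.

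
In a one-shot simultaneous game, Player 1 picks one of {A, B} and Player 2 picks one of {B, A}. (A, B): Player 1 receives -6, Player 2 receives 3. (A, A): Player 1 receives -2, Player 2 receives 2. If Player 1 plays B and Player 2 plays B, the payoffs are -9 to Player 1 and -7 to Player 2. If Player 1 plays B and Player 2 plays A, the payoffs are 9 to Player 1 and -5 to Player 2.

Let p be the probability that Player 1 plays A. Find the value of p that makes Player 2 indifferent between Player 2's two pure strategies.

p = 2/3

Set Player 2's expected payoff from B equal to that from A:
  Player 2's payoff to B: p·3 + (1−p)·(-7) = 10p - 7
  Player 2's payoff to A: p·2 + (1−p)·(-5) = 7p - 5
  10p - 7 = 7p - 5  ⇒  3p = 2  ⇒  p = 2/3.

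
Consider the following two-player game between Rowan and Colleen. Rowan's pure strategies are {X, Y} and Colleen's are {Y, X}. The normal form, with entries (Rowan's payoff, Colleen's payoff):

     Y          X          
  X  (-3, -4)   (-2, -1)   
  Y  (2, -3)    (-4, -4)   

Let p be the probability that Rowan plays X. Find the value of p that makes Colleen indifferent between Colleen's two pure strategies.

For Colleen to be willing to mix, Colleen must be indifferent between Y and X, which pins down Rowan's mix.
  Colleen's expected payoff from Y: p·(-4) + (1−p)·(-3) = -p - 3
  Colleen's expected payoff from X: p·(-1) + (1−p)·(-4) = 3p - 4
  -p - 3 = 3p - 4  ⇒  -4p = -1  ⇒  p = 1/4.

p = 1/4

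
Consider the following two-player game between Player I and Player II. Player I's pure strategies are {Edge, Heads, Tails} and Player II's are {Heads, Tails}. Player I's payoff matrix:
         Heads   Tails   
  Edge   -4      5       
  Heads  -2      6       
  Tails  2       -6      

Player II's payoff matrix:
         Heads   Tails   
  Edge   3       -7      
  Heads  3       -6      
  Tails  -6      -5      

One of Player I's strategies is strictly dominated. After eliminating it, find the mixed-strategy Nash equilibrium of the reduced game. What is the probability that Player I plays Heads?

Player I's strategy Edge is strictly dominated by Heads: -2 > -4 and 6 > 5. Eliminate Edge.
Set Player II's expected payoff from Heads equal to that from Tails:
  Player II's expected payoff from Heads: p·3 + (1−p)·(-6) = 9p - 6
  Player II's expected payoff from Tails: p·(-6) + (1−p)·(-5) = -p - 5
  9p - 6 = -p - 5  ⇒  10p = 1  ⇒  p = 1/10.

p = 1/10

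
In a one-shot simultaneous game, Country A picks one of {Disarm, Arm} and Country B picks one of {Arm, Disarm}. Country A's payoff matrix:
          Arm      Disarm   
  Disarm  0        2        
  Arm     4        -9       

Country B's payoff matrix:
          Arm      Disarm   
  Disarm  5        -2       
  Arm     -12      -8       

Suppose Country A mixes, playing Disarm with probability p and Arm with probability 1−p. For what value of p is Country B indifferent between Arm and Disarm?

Country A's mix must leave Country B indifferent between Arm and Disarm.
  Country B's payoff to Arm: p·5 + (1−p)·(-12) = 17p - 12
  Country B's payoff to Disarm: p·(-2) + (1−p)·(-8) = 6p - 8
  17p - 12 = 6p - 8  ⇒  11p = 4  ⇒  p = 4/11.

p = 4/11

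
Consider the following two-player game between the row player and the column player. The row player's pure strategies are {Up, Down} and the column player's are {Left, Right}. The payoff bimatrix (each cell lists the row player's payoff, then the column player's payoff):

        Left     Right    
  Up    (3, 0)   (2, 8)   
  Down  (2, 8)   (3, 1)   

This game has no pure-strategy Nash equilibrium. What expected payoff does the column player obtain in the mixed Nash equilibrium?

The row player's mix must leave the column player indifferent between Left and Right.
  the column player's payoff to Left: p·0 + (1−p)·8 = -8p + 8
  the column player's payoff to Right: p·8 + (1−p)·1 = 7p + 1
  -8p + 8 = 7p + 1  ⇒  -15p = -7  ⇒  p = 7/15.
At equilibrium the column player is indifferent across columns, so the column player's payoff equals the payoff from Left: (7/15)·0 + (8/15)·8 = 64/15.

64/15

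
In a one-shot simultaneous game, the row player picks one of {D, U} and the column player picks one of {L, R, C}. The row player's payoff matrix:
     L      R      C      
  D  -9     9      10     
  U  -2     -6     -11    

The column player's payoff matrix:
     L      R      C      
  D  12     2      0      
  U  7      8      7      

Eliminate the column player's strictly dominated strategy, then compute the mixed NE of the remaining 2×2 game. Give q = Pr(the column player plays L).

The column player's strategy C is strictly dominated by R: 2 > 0 and 8 > 7. Eliminate C.
Set the row player's expected payoff from D equal to that from U:
  the row player's expected payoff from D: q·(-9) + (1−q)·9 = -18q + 9
  the row player's expected payoff from U: q·(-2) + (1−q)·(-6) = 4q - 6
  -18q + 9 = 4q - 6  ⇒  -22q = -15  ⇒  q = 15/22.

q = 15/22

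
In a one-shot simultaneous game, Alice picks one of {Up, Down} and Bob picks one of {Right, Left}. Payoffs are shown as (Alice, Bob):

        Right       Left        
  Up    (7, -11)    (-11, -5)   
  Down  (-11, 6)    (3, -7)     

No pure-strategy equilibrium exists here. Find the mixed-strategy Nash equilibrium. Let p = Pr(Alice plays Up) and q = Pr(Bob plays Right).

For Bob to be willing to mix, Bob must be indifferent between Right and Left, which pins down Alice's mix.
  Bob's payoff from Right: p·(-11) + (1−p)·6 = -17p + 6
  Bob's payoff from Left: p·(-5) + (1−p)·(-7) = 2p - 7
  -17p + 6 = 2p - 7  ⇒  -19p = -13  ⇒  p = 13/19.
Alice's indifference between Up and Down determines Bob's mixing probability q:
  Alice's payoff from Up: q·7 + (1−q)·(-11) = 18q - 11
  Alice's payoff from Down: q·(-11) + (1−q)·3 = -14q + 3
  18q - 11 = -14q + 3  ⇒  32q = 14  ⇒  q = 7/16.

p = 13/19, q = 7/16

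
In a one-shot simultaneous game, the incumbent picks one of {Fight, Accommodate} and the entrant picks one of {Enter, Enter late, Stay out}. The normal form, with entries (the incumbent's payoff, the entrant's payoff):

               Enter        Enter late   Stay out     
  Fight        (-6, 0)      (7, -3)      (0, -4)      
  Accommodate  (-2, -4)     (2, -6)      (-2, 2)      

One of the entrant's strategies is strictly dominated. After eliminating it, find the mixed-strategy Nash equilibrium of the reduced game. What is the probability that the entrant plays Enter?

The entrant's strategy Enter late is strictly dominated by Enter: 0 > -3 and -4 > -6. Eliminate Enter late.
Set the incumbent's expected payoff from Fight equal to that from Accommodate:
  the incumbent's payoff from Fight: q·(-6) + (1−q)·0 = -6q
  the incumbent's payoff from Accommodate: q·(-2) + (1−q)·(-2) = -2
  -6q = -2  ⇒  -6q = -2  ⇒  q = 1/3.

q = 1/3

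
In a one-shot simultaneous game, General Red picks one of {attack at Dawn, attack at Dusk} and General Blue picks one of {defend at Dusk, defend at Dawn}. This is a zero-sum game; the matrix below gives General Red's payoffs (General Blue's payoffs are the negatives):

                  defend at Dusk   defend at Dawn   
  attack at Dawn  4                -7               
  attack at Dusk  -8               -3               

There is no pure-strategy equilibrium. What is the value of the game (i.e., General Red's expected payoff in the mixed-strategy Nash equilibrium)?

v = -17/4

Set General Red's expected payoff from attack at Dawn equal to that from attack at Dusk:
  General Red's payoff from attack at Dawn: q·4 + (1−q)·(-7) = 11q - 7
  General Red's payoff from attack at Dusk: q·(-8) + (1−q)·(-3) = -5q - 3
  11q - 7 = -5q - 3  ⇒  16q = 4  ⇒  q = 1/4.
The value is General Red's expected payoff against this mix (using attack at Dawn): (1/4)·4 + (3/4)·(-7) = -17/4.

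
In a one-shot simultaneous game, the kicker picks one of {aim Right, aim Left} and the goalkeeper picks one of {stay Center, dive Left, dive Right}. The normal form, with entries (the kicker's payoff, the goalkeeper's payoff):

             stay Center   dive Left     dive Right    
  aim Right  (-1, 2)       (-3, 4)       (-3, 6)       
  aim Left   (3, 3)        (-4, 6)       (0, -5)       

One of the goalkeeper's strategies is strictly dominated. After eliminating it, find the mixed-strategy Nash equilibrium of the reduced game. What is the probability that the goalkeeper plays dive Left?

q = 3/4

The goalkeeper's strategy stay Center is strictly dominated by dive Left: 4 > 2 and 6 > 3. Eliminate stay Center.
The kicker's indifference between aim Right and aim Left determines the goalkeeper's mixing probability q:
  the kicker's expected payoff from aim Right: q·(-3) + (1−q)·(-3) = -3
  the kicker's expected payoff from aim Left: q·(-4) + (1−q)·0 = -4q
  -3 = -4q  ⇒  4q = 3  ⇒  q = 3/4.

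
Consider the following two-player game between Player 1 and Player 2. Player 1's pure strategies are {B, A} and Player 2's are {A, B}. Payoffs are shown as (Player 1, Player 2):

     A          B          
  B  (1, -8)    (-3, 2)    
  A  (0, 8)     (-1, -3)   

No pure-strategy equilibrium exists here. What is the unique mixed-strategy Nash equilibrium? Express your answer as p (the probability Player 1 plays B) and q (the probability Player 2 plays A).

p = 11/21, q = 2/3

Player 1's mix must leave Player 2 indifferent between A and B.
  Player 2's payoff from A: p·(-8) + (1−p)·8 = -16p + 8
  Player 2's payoff from B: p·2 + (1−p)·(-3) = 5p - 3
  -16p + 8 = 5p - 3  ⇒  -21p = -11  ⇒  p = 11/21.
Player 2's mix must leave Player 1 indifferent between B and A.
  Player 1's payoff to B: q·1 + (1−q)·(-3) = 4q - 3
  Player 1's payoff to A: q·0 + (1−q)·(-1) = q - 1
  4q - 3 = q - 1  ⇒  3q = 2  ⇒  q = 2/3.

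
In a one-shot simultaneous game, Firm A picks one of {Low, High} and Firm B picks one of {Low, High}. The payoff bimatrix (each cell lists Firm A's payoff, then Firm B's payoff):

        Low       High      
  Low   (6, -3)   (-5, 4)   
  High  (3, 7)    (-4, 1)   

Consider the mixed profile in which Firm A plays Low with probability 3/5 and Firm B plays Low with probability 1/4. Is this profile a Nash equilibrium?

Given Firm A's mix p = 3/5, Firm B's payoff from Low is 1 but from High is 14/5. Firm B strictly prefers High, so Firm B would not mix.
So the proposed profile is not a Nash equilibrium.

No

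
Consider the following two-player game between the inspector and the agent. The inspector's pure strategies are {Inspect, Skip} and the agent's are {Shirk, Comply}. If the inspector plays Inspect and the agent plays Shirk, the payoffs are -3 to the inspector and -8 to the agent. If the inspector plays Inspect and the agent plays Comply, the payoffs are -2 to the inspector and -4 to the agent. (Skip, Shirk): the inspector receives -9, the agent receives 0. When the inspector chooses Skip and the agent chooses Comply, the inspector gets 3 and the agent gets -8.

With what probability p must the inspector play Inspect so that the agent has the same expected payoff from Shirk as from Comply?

In a mixed equilibrium the agent is indifferent between Shirk and Comply; this condition fixes p.
  the agent's payoff to Shirk: p·(-8) + (1−p)·0 = -8p
  the agent's payoff to Comply: p·(-4) + (1−p)·(-8) = 4p - 8
  -8p = 4p - 8  ⇒  -12p = -8  ⇒  p = 2/3.

p = 2/3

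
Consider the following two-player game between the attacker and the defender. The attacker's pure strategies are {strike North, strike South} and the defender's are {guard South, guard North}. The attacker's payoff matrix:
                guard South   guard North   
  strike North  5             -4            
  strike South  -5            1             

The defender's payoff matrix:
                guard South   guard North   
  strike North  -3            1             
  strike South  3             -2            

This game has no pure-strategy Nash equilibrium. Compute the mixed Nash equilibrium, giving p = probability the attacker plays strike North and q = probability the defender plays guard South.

p = 5/9, q = 1/3

Set the defender's expected payoff from guard South equal to that from guard North:
  the defender's payoff from guard South: p·(-3) + (1−p)·3 = -6p + 3
  the defender's payoff from guard North: p·1 + (1−p)·(-2) = 3p - 2
  -6p + 3 = 3p - 2  ⇒  -9p = -5  ⇒  p = 5/9.
For the attacker to be willing to mix, the attacker must be indifferent between strike North and strike South, which pins down the defender's mix.
  the attacker's expected payoff from strike North: q·5 + (1−q)·(-4) = 9q - 4
  the attacker's expected payoff from strike South: q·(-5) + (1−q)·1 = -6q + 1
  9q - 4 = -6q + 1  ⇒  15q = 5  ⇒  q = 1/3.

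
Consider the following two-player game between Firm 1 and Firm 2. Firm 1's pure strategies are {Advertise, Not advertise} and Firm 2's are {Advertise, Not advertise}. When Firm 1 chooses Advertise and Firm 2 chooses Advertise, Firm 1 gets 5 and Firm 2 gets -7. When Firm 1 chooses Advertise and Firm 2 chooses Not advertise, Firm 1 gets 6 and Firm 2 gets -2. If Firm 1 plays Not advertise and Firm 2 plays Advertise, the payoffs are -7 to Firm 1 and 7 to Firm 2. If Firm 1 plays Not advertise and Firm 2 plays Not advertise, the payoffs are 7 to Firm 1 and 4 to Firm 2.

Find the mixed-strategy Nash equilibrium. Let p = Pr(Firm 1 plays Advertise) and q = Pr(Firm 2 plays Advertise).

Firm 2's indifference between Advertise and Not advertise determines Firm 1's mixing probability p:
  Firm 2's payoff from Advertise: p·(-7) + (1−p)·7 = -14p + 7
  Firm 2's payoff from Not advertise: p·(-2) + (1−p)·4 = -6p + 4
  -14p + 7 = -6p + 4  ⇒  -8p = -3  ⇒  p = 3/8.
Firm 1's indifference between Advertise and Not advertise determines Firm 2's mixing probability q:
  Firm 1's expected payoff from Advertise: q·5 + (1−q)·6 = -q + 6
  Firm 1's expected payoff from Not advertise: q·(-7) + (1−q)·7 = -14q + 7
  -q + 6 = -14q + 7  ⇒  13q = 1  ⇒  q = 1/13.

p = 3/8, q = 1/13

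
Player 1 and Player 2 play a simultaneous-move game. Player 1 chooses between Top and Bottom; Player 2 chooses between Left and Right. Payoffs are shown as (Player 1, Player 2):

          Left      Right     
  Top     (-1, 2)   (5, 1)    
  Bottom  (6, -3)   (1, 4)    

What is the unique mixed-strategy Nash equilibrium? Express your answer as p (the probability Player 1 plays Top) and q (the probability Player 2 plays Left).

Set Player 2's expected payoff from Left equal to that from Right:
  Player 2's payoff from Left: p·2 + (1−p)·(-3) = 5p - 3
  Player 2's payoff from Right: p·1 + (1−p)·4 = -3p + 4
  5p - 3 = -3p + 4  ⇒  8p = 7  ⇒  p = 7/8.
In a mixed equilibrium Player 1 is indifferent between Top and Bottom; this condition fixes q.
  Player 1's payoff from Top: q·(-1) + (1−q)·5 = -6q + 5
  Player 1's payoff from Bottom: q·6 + (1−q)·1 = 5q + 1
  -6q + 5 = 5q + 1  ⇒  -11q = -4  ⇒  q = 4/11.

p = 7/8, q = 4/11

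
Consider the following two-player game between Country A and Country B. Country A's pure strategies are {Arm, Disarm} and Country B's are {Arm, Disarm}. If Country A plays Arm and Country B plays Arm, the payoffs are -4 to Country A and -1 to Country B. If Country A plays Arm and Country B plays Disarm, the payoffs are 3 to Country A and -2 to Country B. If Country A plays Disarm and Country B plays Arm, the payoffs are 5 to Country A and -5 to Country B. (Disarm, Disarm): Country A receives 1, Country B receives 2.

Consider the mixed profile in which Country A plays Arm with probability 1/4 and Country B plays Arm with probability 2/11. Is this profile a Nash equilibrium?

No

Given Country A's mix p = 1/4, Country B's payoff from Arm is -4 but from Disarm is 1. Country B strictly prefers Disarm, so Country B would not mix.
So the proposed profile is not a Nash equilibrium.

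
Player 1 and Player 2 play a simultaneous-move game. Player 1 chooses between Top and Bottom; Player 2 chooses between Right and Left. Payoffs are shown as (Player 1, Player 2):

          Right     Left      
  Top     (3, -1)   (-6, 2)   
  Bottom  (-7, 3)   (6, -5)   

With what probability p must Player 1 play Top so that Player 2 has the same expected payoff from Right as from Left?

p = 8/11

In a mixed equilibrium Player 2 is indifferent between Right and Left; this condition fixes p.
  Player 2's payoff from Right: p·(-1) + (1−p)·3 = -4p + 3
  Player 2's payoff from Left: p·2 + (1−p)·(-5) = 7p - 5
  -4p + 3 = 7p - 5  ⇒  -11p = -8  ⇒  p = 8/11.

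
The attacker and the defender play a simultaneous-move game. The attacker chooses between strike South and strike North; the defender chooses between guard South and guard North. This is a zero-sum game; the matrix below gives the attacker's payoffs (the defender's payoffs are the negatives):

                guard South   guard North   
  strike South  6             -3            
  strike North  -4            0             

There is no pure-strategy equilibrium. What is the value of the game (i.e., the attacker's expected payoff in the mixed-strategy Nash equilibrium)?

v = -12/13

The attacker's indifference between strike South and strike North determines the defender's mixing probability q:
  the attacker's expected payoff from strike South: q·6 + (1−q)·(-3) = 9q - 3
  the attacker's expected payoff from strike North: q·(-4) + (1−q)·0 = -4q
  9q - 3 = -4q  ⇒  13q = 3  ⇒  q = 3/13.
The value is the attacker's expected payoff against this mix (using strike South): (3/13)·6 + (10/13)·(-3) = -12/13.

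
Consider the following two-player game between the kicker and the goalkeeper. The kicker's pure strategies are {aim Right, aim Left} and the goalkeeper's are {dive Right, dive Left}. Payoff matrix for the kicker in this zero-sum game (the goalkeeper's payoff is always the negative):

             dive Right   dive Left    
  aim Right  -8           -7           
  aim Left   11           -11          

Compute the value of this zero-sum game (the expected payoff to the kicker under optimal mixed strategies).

v = -165/23

The goalkeeper's mix must leave the kicker indifferent between aim Right and aim Left.
  the kicker's payoff from aim Right: q·(-8) + (1−q)·(-7) = -q - 7
  the kicker's payoff from aim Left: q·11 + (1−q)·(-11) = 22q - 11
  -q - 7 = 22q - 11  ⇒  -23q = -4  ⇒  q = 4/23.
The value is the kicker's expected payoff against this mix (using aim Right): (4/23)·(-8) + (19/23)·(-7) = -165/23.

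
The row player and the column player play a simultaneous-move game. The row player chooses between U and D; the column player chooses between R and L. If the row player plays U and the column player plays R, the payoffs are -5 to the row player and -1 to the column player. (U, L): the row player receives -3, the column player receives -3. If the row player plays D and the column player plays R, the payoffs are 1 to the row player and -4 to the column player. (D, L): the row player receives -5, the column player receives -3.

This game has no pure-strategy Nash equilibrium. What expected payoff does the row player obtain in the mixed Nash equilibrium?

-7/2

In a mixed equilibrium the row player is indifferent between U and D; this condition fixes q.
  the row player's payoff from U: q·(-5) + (1−q)·(-3) = -2q - 3
  the row player's payoff from D: q·1 + (1−q)·(-5) = 6q - 5
  -2q - 3 = 6q - 5  ⇒  -8q = -2  ⇒  q = 1/4.
At equilibrium the row player is indifferent across rows, so the row player's payoff equals the payoff from U: (1/4)·(-5) + (3/4)·(-3) = -7/2.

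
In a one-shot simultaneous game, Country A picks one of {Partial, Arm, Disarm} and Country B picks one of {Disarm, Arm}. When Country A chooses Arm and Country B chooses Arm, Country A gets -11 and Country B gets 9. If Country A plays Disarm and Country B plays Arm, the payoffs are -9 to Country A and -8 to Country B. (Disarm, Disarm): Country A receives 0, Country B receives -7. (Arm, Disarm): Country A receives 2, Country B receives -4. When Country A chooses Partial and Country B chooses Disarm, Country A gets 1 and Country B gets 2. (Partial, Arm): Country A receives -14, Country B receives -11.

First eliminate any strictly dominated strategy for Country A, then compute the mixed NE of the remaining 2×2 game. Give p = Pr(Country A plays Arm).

Country A's strategy Partial is strictly dominated by Arm: 2 > 1 and -11 > -14. Eliminate Partial.
Country A's mix must leave Country B indifferent between Disarm and Arm.
  Country B's payoff from Disarm: p·(-4) + (1−p)·(-7) = 3p - 7
  Country B's payoff from Arm: p·9 + (1−p)·(-8) = 17p - 8
  3p - 7 = 17p - 8  ⇒  -14p = -1  ⇒  p = 1/14.

p = 1/14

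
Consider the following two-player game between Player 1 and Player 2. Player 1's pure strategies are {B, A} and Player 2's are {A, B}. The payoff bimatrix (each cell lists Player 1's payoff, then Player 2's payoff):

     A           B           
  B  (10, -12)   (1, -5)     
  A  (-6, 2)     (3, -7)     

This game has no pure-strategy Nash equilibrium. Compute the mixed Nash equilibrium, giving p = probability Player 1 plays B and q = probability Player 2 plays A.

p = 9/16, q = 1/9

Player 1's mix must leave Player 2 indifferent between A and B.
  Player 2's payoff from A: p·(-12) + (1−p)·2 = -14p + 2
  Player 2's payoff from B: p·(-5) + (1−p)·(-7) = 2p - 7
  -14p + 2 = 2p - 7  ⇒  -16p = -9  ⇒  p = 9/16.
In a mixed equilibrium Player 1 is indifferent between B and A; this condition fixes q.
  Player 1's payoff from B: q·10 + (1−q)·1 = 9q + 1
  Player 1's payoff from A: q·(-6) + (1−q)·3 = -9q + 3
  9q + 1 = -9q + 3  ⇒  18q = 2  ⇒  q = 1/9.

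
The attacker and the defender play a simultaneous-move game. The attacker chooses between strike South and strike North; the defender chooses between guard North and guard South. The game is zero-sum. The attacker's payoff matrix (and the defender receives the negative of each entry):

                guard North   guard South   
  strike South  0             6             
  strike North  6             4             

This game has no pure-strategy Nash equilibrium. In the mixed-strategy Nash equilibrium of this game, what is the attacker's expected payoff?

9/2

For the attacker to be willing to mix, the attacker must be indifferent between strike South and strike North, which pins down the defender's mix.
  the attacker's payoff to strike South: q·0 + (1−q)·6 = -6q + 6
  the attacker's payoff to strike North: q·6 + (1−q)·4 = 2q + 4
  -6q + 6 = 2q + 4  ⇒  -8q = -2  ⇒  q = 1/4.
At equilibrium the attacker is indifferent across rows, so the attacker's payoff equals the payoff from strike South: (1/4)·0 + (3/4)·6 = 9/2.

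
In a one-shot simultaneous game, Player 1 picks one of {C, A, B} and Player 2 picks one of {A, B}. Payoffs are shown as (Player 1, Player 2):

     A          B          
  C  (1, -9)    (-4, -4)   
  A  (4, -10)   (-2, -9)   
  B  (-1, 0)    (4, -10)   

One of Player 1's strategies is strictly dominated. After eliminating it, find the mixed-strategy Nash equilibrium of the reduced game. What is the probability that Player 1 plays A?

Player 1's strategy C is strictly dominated by A: 4 > 1 and -2 > -4. Eliminate C.
Set Player 2's expected payoff from A equal to that from B:
  Player 2's expected payoff from A: p·(-10) + (1−p)·0 = -10p
  Player 2's expected payoff from B: p·(-9) + (1−p)·(-10) = p - 10
  -10p = p - 10  ⇒  -11p = -10  ⇒  p = 10/11.

p = 10/11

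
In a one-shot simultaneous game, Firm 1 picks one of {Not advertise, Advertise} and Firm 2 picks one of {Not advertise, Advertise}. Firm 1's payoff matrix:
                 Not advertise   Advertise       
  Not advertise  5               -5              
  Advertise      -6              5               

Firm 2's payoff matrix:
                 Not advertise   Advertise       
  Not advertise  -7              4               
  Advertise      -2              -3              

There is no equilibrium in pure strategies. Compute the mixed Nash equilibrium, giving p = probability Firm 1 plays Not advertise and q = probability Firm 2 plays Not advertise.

p = 1/12, q = 10/21

In a mixed equilibrium Firm 2 is indifferent between Not advertise and Advertise; this condition fixes p.
  Firm 2's payoff to Not advertise: p·(-7) + (1−p)·(-2) = -5p - 2
  Firm 2's payoff to Advertise: p·4 + (1−p)·(-3) = 7p - 3
  -5p - 2 = 7p - 3  ⇒  -12p = -1  ⇒  p = 1/12.
In a mixed equilibrium Firm 1 is indifferent between Not advertise and Advertise; this condition fixes q.
  Firm 1's payoff from Not advertise: q·5 + (1−q)·(-5) = 10q - 5
  Firm 1's payoff from Advertise: q·(-6) + (1−q)·5 = -11q + 5
  10q - 5 = -11q + 5  ⇒  21q = 10  ⇒  q = 10/21.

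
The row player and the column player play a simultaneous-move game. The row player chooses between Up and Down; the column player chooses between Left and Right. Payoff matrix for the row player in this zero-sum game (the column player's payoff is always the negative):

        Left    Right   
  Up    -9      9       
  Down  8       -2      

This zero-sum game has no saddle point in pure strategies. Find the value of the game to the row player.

v = 27/14

The row player's indifference between Up and Down determines the column player's mixing probability q:
  the row player's payoff to Up: q·(-9) + (1−q)·9 = -18q + 9
  the row player's payoff to Down: q·8 + (1−q)·(-2) = 10q - 2
  -18q + 9 = 10q - 2  ⇒  -28q = -11  ⇒  q = 11/28.
The value is the row player's expected payoff against this mix (using Up): (11/28)·(-9) + (17/28)·9 = 27/14.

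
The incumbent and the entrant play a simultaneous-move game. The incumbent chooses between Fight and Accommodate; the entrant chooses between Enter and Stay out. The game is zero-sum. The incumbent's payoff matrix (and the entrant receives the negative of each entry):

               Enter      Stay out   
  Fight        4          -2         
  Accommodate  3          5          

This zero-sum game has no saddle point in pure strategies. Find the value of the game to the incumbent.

In a mixed equilibrium the incumbent is indifferent between Fight and Accommodate; this condition fixes q.
  the incumbent's expected payoff from Fight: q·4 + (1−q)·(-2) = 6q - 2
  the incumbent's expected payoff from Accommodate: q·3 + (1−q)·5 = -2q + 5
  6q - 2 = -2q + 5  ⇒  8q = 7  ⇒  q = 7/8.
The value is the incumbent's expected payoff against this mix (using Fight): (7/8)·4 + (1/8)·(-2) = 13/4.

v = 13/4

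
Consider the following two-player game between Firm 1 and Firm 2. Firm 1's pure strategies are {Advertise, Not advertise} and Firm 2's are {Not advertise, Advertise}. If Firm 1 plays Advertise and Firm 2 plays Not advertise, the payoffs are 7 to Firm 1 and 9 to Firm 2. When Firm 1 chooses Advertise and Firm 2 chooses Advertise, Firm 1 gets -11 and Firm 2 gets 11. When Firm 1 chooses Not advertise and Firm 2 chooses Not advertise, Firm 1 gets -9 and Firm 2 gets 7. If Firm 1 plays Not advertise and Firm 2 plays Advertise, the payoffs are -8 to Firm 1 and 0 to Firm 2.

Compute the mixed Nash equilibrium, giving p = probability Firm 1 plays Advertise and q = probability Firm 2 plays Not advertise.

In a mixed equilibrium Firm 2 is indifferent between Not advertise and Advertise; this condition fixes p.
  Firm 2's expected payoff from Not advertise: p·9 + (1−p)·7 = 2p + 7
  Firm 2's expected payoff from Advertise: p·11 + (1−p)·0 = 11p
  2p + 7 = 11p  ⇒  -9p = -7  ⇒  p = 7/9.
For Firm 1 to be willing to mix, Firm 1 must be indifferent between Advertise and Not advertise, which pins down Firm 2's mix.
  Firm 1's payoff to Advertise: q·7 + (1−q)·(-11) = 18q - 11
  Firm 1's payoff to Not advertise: q·(-9) + (1−q)·(-8) = -q - 8
  18q - 11 = -q - 8  ⇒  19q = 3  ⇒  q = 3/19.

p = 7/9, q = 3/19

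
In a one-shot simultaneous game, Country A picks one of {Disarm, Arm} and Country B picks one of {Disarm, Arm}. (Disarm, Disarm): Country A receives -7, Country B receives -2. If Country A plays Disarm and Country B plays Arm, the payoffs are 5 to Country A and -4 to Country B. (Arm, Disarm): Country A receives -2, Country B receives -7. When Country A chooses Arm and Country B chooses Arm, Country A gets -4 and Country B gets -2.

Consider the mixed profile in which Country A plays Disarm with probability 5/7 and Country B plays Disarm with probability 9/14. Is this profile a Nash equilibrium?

Yes

Check Country B's indifference given Country A's mix p = 5/7:
  payoff from Disarm = -24/7; payoff from Arm = -24/7 — equal.
Check Country A's indifference given Country B's mix q = 9/14:
  payoff from Disarm = -19/7; payoff from Arm = -19/7 — equal.
Both players are indifferent, so neither can profitably deviate.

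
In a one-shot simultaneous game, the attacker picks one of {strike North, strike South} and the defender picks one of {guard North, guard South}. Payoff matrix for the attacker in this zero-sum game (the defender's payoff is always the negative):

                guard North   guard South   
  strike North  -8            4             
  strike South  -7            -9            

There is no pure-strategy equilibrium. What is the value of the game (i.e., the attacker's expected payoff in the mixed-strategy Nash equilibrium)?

In a mixed equilibrium the attacker is indifferent between strike North and strike South; this condition fixes q.
  the attacker's payoff to strike North: q·(-8) + (1−q)·4 = -12q + 4
  the attacker's payoff to strike South: q·(-7) + (1−q)·(-9) = 2q - 9
  -12q + 4 = 2q - 9  ⇒  -14q = -13  ⇒  q = 13/14.
The value is the attacker's expected payoff against this mix (using strike North): (13/14)·(-8) + (1/14)·4 = -50/7.

v = -50/7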